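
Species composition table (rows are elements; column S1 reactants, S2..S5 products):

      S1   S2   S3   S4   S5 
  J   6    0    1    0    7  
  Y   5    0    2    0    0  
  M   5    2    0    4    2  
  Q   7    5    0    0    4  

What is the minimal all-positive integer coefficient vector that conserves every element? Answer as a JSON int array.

Coefficients: [2, 2, 5, 1, 1]

J: 2·6 = 12 | 2·0+5·1+1·0+1·7 = 12
Y: 2·5 = 10 | 2·0+5·2+1·0+1·0 = 10
M: 2·5 = 10 | 2·2+5·0+1·4+1·2 = 10
Q: 2·7 = 14 | 2·5+5·0+1·0+1·4 = 14
gcd(2,2,5,1,1) = 1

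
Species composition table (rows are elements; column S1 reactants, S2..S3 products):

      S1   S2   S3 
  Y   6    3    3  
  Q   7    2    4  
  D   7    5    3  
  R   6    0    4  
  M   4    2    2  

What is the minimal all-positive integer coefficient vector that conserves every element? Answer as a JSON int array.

Y: 2·6 = 12 | 1·3+3·3 = 12
Q: 2·7 = 14 | 1·2+3·4 = 14
D: 2·7 = 14 | 1·5+3·3 = 14
R: 2·6 = 12 | 1·0+3·4 = 12
M: 2·4 = 8 | 1·2+3·2 = 8
gcd(2,1,3) = 1

Coefficients: [2, 1, 3]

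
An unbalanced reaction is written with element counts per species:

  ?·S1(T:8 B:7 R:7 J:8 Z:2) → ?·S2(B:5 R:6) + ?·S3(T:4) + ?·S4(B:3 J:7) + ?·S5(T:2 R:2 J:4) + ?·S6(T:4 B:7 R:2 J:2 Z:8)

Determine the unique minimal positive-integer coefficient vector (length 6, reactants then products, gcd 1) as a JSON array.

Coefficients: [4, 3, 5, 2, 4, 1]

T: 4·8 = 32 | 3·0+5·4+2·0+4·2+1·4 = 32
B: 4·7 = 28 | 3·5+5·0+2·3+4·0+1·7 = 28
R: 4·7 = 28 | 3·6+5·0+2·0+4·2+1·2 = 28
J: 4·8 = 32 | 3·0+5·0+2·7+4·4+1·2 = 32
Z: 4·2 = 8 | 3·0+5·0+2·0+4·0+1·8 = 8
gcd(4,3,5,2,4,1) = 1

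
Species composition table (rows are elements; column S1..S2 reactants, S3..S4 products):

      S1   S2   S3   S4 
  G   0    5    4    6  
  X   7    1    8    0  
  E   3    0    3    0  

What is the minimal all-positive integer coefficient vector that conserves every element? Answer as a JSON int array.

G: 6·0+6·5 = 30 | 6·4+1·6 = 30
X: 6·7+6·1 = 48 | 6·8+1·0 = 48
E: 6·3+6·0 = 18 | 6·3+1·0 = 18
gcd(6,6,6,1) = 1

Coefficients: [6, 6, 6, 1]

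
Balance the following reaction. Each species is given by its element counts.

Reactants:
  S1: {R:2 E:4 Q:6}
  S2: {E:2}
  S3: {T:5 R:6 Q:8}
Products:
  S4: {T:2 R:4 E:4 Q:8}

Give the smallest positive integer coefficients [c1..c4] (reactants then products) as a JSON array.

Coefficients: [4, 2, 2, 5]

T: 4·0+2·0+2·5 = 10 | 5·2 = 10
R: 4·2+2·0+2·6 = 20 | 5·4 = 20
E: 4·4+2·2+2·0 = 20 | 5·4 = 20
Q: 4·6+2·0+2·8 = 40 | 5·8 = 40
gcd(4,2,2,5) = 1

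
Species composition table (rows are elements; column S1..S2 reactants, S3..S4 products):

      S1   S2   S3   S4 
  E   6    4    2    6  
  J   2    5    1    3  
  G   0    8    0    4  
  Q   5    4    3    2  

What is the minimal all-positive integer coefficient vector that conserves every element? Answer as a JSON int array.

E: 3·6+1·4 = 22 | 5·2+2·6 = 22
J: 3·2+1·5 = 11 | 5·1+2·3 = 11
G: 3·0+1·8 = 8 | 5·0+2·4 = 8
Q: 3·5+1·4 = 19 | 5·3+2·2 = 19
gcd(3,1,5,2) = 1

Coefficients: [3, 1, 5, 2]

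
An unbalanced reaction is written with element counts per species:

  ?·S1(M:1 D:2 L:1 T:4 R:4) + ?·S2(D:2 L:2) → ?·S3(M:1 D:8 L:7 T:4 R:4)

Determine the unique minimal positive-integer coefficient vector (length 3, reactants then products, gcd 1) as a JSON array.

M: 1·1+3·0 = 1 | 1·1 = 1
D: 1·2+3·2 = 8 | 1·8 = 8
L: 1·1+3·2 = 7 | 1·7 = 7
T: 1·4+3·0 = 4 | 1·4 = 4
R: 1·4+3·0 = 4 | 1·4 = 4
gcd(1,3,1) = 1

Coefficients: [1, 3, 1]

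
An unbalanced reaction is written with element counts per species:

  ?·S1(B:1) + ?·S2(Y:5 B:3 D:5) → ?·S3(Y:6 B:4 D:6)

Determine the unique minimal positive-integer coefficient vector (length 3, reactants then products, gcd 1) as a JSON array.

Y: 2·0+6·5 = 30 | 5·6 = 30
B: 2·1+6·3 = 20 | 5·4 = 20
D: 2·0+6·5 = 30 | 5·6 = 30
gcd(2,6,5) = 1

Coefficients: [2, 6, 5]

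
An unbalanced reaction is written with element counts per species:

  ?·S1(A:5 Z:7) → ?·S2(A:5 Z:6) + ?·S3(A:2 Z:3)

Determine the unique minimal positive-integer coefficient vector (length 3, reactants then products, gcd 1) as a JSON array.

A: 3·5 = 15 | 1·5+5·2 = 15
Z: 3·7 = 21 | 1·6+5·3 = 21
gcd(3,1,5) = 1

Coefficients: [3, 1, 5]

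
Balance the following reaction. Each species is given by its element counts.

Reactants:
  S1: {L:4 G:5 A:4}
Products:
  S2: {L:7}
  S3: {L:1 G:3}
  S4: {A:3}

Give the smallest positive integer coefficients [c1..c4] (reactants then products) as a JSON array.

Coefficients: [3, 1, 5, 4]

L: 3·4 = 12 | 1·7+5·1+4·0 = 12
G: 3·5 = 15 | 1·0+5·3+4·0 = 15
A: 3·4 = 12 | 1·0+5·0+4·3 = 12
gcd(3,1,5,4) = 1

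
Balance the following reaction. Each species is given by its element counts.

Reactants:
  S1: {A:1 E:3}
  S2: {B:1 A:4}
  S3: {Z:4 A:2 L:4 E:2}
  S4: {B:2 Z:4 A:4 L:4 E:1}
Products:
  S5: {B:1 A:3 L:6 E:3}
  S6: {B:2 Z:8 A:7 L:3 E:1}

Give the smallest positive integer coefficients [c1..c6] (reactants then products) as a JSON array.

B: 1·0+5·1+6·0+6·2 = 17 | 5·1+6·2 = 17
Z: 1·0+5·0+6·4+6·4 = 48 | 5·0+6·8 = 48
A: 1·1+5·4+6·2+6·4 = 57 | 5·3+6·7 = 57
L: 1·0+5·0+6·4+6·4 = 48 | 5·6+6·3 = 48
E: 1·3+5·0+6·2+6·1 = 21 | 5·3+6·1 = 21
gcd(1,5,6,6,5,6) = 1

Coefficients: [1, 5, 6, 6, 5, 6]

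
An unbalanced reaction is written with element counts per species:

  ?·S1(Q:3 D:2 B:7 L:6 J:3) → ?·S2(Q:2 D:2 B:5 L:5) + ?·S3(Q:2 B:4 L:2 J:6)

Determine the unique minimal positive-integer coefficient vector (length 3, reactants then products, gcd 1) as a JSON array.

Coefficients: [2, 2, 1]

Q: 2·3 = 6 | 2·2+1·2 = 6
D: 2·2 = 4 | 2·2+1·0 = 4
B: 2·7 = 14 | 2·5+1·4 = 14
L: 2·6 = 12 | 2·5+1·2 = 12
J: 2·3 = 6 | 2·0+1·6 = 6
gcd(2,2,1) = 1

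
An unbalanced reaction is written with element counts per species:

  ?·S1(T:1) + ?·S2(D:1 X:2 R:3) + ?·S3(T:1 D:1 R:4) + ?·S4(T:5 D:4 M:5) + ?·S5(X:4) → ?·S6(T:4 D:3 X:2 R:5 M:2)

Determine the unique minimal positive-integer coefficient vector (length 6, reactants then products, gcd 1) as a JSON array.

Coefficients: [6, 3, 4, 2, 1, 5]

T: 6·1+3·0+4·1+2·5+1·0 = 20 | 5·4 = 20
D: 6·0+3·1+4·1+2·4+1·0 = 15 | 5·3 = 15
X: 6·0+3·2+4·0+2·0+1·4 = 10 | 5·2 = 10
R: 6·0+3·3+4·4+2·0+1·0 = 25 | 5·5 = 25
M: 6·0+3·0+4·0+2·5+1·0 = 10 | 5·2 = 10
gcd(6,3,4,2,1,5) = 1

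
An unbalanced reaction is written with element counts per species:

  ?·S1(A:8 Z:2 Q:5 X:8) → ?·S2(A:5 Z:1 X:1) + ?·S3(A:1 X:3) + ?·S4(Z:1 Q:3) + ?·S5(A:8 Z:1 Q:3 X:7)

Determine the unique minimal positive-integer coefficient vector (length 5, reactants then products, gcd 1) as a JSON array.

Coefficients: [3, 1, 3, 3, 2]

A: 3·8 = 24 | 1·5+3·1+3·0+2·8 = 24
Z: 3·2 = 6 | 1·1+3·0+3·1+2·1 = 6
Q: 3·5 = 15 | 1·0+3·0+3·3+2·3 = 15
X: 3·8 = 24 | 1·1+3·3+3·0+2·7 = 24
gcd(3,1,3,3,2) = 1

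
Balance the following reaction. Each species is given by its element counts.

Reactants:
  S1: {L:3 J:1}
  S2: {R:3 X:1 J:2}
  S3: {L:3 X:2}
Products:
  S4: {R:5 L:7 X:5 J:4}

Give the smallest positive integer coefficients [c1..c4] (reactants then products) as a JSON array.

R: 2·0+5·3+5·0 = 15 | 3·5 = 15
L: 2·3+5·0+5·3 = 21 | 3·7 = 21
X: 2·0+5·1+5·2 = 15 | 3·5 = 15
J: 2·1+5·2+5·0 = 12 | 3·4 = 12
gcd(2,5,5,3) = 1

Coefficients: [2, 5, 5, 3]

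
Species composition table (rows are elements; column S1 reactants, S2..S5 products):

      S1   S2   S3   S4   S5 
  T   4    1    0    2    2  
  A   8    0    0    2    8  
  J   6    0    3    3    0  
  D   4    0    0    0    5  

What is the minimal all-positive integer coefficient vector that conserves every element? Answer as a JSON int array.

T: 5·4 = 20 | 4·1+6·0+4·2+4·2 = 20
A: 5·8 = 40 | 4·0+6·0+4·2+4·8 = 40
J: 5·6 = 30 | 4·0+6·3+4·3+4·0 = 30
D: 5·4 = 20 | 4·0+6·0+4·0+4·5 = 20
gcd(5,4,6,4,4) = 1

Coefficients: [5, 4, 6, 4, 4]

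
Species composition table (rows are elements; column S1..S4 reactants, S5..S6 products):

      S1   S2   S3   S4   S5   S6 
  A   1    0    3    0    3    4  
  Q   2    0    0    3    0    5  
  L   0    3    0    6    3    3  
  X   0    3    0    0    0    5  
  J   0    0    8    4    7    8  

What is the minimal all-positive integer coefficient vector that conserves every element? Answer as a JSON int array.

Coefficients: [6, 5, 6, 1, 4, 3]

A: 6·1+5·0+6·3+1·0 = 24 | 4·3+3·4 = 24
Q: 6·2+5·0+6·0+1·3 = 15 | 4·0+3·5 = 15
L: 6·0+5·3+6·0+1·6 = 21 | 4·3+3·3 = 21
X: 6·0+5·3+6·0+1·0 = 15 | 4·0+3·5 = 15
J: 6·0+5·0+6·8+1·4 = 52 | 4·7+3·8 = 52
gcd(6,5,6,1,4,3) = 1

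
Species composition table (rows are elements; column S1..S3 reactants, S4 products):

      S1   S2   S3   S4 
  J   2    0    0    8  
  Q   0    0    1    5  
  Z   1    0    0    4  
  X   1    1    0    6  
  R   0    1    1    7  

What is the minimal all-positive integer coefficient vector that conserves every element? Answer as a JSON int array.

J: 4·2+2·0+5·0 = 8 | 1·8 = 8
Q: 4·0+2·0+5·1 = 5 | 1·5 = 5
Z: 4·1+2·0+5·0 = 4 | 1·4 = 4
X: 4·1+2·1+5·0 = 6 | 1·6 = 6
R: 4·0+2·1+5·1 = 7 | 1·7 = 7
gcd(4,2,5,1) = 1

Coefficients: [4, 2, 5, 1]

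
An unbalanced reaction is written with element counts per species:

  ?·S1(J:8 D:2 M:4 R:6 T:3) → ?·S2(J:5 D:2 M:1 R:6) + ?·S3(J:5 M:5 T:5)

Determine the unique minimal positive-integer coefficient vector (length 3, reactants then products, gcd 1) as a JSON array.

J: 5·8 = 40 | 5·5+3·5 = 40
D: 5·2 = 10 | 5·2+3·0 = 10
M: 5·4 = 20 | 5·1+3·5 = 20
R: 5·6 = 30 | 5·6+3·0 = 30
T: 5·3 = 15 | 5·0+3·5 = 15
gcd(5,5,3) = 1

Coefficients: [5, 5, 3]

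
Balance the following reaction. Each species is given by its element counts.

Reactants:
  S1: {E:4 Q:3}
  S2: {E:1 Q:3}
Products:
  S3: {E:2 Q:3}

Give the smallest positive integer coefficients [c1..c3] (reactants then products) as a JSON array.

Coefficients: [1, 2, 3]

E: 1·4+2·1 = 6 | 3·2 = 6
Q: 1·3+2·3 = 9 | 3·3 = 9
gcd(1,2,3) = 1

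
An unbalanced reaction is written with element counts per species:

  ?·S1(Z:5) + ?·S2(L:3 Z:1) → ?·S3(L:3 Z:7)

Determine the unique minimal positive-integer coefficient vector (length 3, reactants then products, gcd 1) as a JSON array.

Coefficients: [6, 5, 5]

L: 6·0+5·3 = 15 | 5·3 = 15
Z: 6·5+5·1 = 35 | 5·7 = 35
gcd(6,5,5) = 1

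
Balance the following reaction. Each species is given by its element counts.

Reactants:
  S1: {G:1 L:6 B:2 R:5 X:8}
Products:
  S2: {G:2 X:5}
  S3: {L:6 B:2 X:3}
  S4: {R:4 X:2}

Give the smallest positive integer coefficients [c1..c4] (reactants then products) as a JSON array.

Coefficients: [4, 2, 4, 5]

G: 4·1 = 4 | 2·2+4·0+5·0 = 4
L: 4·6 = 24 | 2·0+4·6+5·0 = 24
B: 4·2 = 8 | 2·0+4·2+5·0 = 8
R: 4·5 = 20 | 2·0+4·0+5·4 = 20
X: 4·8 = 32 | 2·5+4·3+5·2 = 32
gcd(4,2,4,5) = 1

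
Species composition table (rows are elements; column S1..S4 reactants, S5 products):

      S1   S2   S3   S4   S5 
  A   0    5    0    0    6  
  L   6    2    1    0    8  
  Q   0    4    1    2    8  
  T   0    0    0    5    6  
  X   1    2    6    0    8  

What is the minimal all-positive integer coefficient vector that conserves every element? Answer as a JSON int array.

A: 4·0+6·5+4·0+6·0 = 30 | 5·6 = 30
L: 4·6+6·2+4·1+6·0 = 40 | 5·8 = 40
Q: 4·0+6·4+4·1+6·2 = 40 | 5·8 = 40
T: 4·0+6·0+4·0+6·5 = 30 | 5·6 = 30
X: 4·1+6·2+4·6+6·0 = 40 | 5·8 = 40
gcd(4,6,4,6,5) = 1

Coefficients: [4, 6, 4, 6, 5]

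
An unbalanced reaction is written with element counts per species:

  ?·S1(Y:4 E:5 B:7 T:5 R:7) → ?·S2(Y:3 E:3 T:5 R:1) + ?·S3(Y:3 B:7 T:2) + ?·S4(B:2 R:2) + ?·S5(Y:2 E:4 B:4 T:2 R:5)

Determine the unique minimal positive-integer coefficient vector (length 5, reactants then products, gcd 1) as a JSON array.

Coefficients: [5, 3, 1, 6, 4]

Y: 5·4 = 20 | 3·3+1·3+6·0+4·2 = 20
E: 5·5 = 25 | 3·3+1·0+6·0+4·4 = 25
B: 5·7 = 35 | 3·0+1·7+6·2+4·4 = 35
T: 5·5 = 25 | 3·5+1·2+6·0+4·2 = 25
R: 5·7 = 35 | 3·1+1·0+6·2+4·5 = 35
gcd(5,3,1,6,4) = 1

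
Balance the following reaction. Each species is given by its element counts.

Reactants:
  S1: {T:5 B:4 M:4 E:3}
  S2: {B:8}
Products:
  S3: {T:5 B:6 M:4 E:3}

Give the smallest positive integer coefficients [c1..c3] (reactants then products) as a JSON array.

Coefficients: [4, 1, 4]

T: 4·5+1·0 = 20 | 4·5 = 20
B: 4·4+1·8 = 24 | 4·6 = 24
M: 4·4+1·0 = 16 | 4·4 = 16
E: 4·3+1·0 = 12 | 4·3 = 12
gcd(4,1,4) = 1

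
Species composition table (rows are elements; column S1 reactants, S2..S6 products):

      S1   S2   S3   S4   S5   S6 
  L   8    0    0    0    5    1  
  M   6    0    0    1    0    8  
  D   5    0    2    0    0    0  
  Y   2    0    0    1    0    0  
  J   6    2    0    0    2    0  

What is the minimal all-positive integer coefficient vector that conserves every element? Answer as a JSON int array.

L: 2·8 = 16 | 3·0+5·0+4·0+3·5+1·1 = 16
M: 2·6 = 12 | 3·0+5·0+4·1+3·0+1·8 = 12
D: 2·5 = 10 | 3·0+5·2+4·0+3·0+1·0 = 10
Y: 2·2 = 4 | 3·0+5·0+4·1+3·0+1·0 = 4
J: 2·6 = 12 | 3·2+5·0+4·0+3·2+1·0 = 12
gcd(2,3,5,4,3,1) = 1

Coefficients: [2, 3, 5, 4, 3, 1]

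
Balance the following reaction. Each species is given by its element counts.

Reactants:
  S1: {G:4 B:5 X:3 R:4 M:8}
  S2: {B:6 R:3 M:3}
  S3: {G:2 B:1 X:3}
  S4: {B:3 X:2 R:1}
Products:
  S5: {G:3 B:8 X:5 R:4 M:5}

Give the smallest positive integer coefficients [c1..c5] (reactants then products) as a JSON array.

Coefficients: [3, 2, 3, 6, 6]

G: 3·4+2·0+3·2+6·0 = 18 | 6·3 = 18
B: 3·5+2·6+3·1+6·3 = 48 | 6·8 = 48
X: 3·3+2·0+3·3+6·2 = 30 | 6·5 = 30
R: 3·4+2·3+3·0+6·1 = 24 | 6·4 = 24
M: 3·8+2·3+3·0+6·0 = 30 | 6·5 = 30
gcd(3,2,3,6,6) = 1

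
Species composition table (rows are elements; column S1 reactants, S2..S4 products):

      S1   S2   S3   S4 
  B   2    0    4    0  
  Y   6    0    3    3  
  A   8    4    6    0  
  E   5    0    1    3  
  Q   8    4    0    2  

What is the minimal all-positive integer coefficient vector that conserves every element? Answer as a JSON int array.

B: 4·2 = 8 | 5·0+2·4+6·0 = 8
Y: 4·6 = 24 | 5·0+2·3+6·3 = 24
A: 4·8 = 32 | 5·4+2·6+6·0 = 32
E: 4·5 = 20 | 5·0+2·1+6·3 = 20
Q: 4·8 = 32 | 5·4+2·0+6·2 = 32
gcd(4,5,2,6) = 1

Coefficients: [4, 5, 2, 6]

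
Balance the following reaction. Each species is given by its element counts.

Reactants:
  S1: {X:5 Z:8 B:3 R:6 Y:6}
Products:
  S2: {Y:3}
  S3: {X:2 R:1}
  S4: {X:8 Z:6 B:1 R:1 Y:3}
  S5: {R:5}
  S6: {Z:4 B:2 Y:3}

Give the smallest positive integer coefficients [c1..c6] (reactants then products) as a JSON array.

X: 4·5 = 20 | 1·0+2·2+2·8+4·0+5·0 = 20
Z: 4·8 = 32 | 1·0+2·0+2·6+4·0+5·4 = 32
B: 4·3 = 12 | 1·0+2·0+2·1+4·0+5·2 = 12
R: 4·6 = 24 | 1·0+2·1+2·1+4·5+5·0 = 24
Y: 4·6 = 24 | 1·3+2·0+2·3+4·0+5·3 = 24
gcd(4,1,2,2,4,5) = 1

Coefficients: [4, 1, 2, 2, 4, 5]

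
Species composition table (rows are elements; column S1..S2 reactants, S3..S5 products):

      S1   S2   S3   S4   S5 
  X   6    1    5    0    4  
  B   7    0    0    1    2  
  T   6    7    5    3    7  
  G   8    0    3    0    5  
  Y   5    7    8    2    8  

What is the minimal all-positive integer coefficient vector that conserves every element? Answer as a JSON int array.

X: 1·6+3·1 = 9 | 1·5+5·0+1·4 = 9
B: 1·7+3·0 = 7 | 1·0+5·1+1·2 = 7
T: 1·6+3·7 = 27 | 1·5+5·3+1·7 = 27
G: 1·8+3·0 = 8 | 1·3+5·0+1·5 = 8
Y: 1·5+3·7 = 26 | 1·8+5·2+1·8 = 26
gcd(1,3,1,5,1) = 1

Coefficients: [1, 3, 1, 5, 1]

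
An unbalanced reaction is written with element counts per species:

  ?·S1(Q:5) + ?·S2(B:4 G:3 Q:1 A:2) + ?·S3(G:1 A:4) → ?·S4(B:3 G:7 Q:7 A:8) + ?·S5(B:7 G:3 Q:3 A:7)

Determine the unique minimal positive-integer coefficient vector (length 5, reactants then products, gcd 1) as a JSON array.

B: 3·0+5·4+5·0 = 20 | 2·3+2·7 = 20
G: 3·0+5·3+5·1 = 20 | 2·7+2·3 = 20
Q: 3·5+5·1+5·0 = 20 | 2·7+2·3 = 20
A: 3·0+5·2+5·4 = 30 | 2·8+2·7 = 30
gcd(3,5,5,2,2) = 1

Coefficients: [3, 5, 5, 2, 2]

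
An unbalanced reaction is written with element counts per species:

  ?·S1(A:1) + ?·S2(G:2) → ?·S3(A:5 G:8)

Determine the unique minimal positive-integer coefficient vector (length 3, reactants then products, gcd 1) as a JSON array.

A: 5·1+4·0 = 5 | 1·5 = 5
G: 5·0+4·2 = 8 | 1·8 = 8
gcd(5,4,1) = 1

Coefficients: [5, 4, 1]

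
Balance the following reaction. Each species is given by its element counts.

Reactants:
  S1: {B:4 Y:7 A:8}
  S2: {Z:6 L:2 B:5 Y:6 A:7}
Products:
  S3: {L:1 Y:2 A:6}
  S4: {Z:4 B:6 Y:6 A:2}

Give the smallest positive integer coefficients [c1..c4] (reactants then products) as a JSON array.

Z: 2·0+2·6 = 12 | 4·0+3·4 = 12
L: 2·0+2·2 = 4 | 4·1+3·0 = 4
B: 2·4+2·5 = 18 | 4·0+3·6 = 18
Y: 2·7+2·6 = 26 | 4·2+3·6 = 26
A: 2·8+2·7 = 30 | 4·6+3·2 = 30
gcd(2,2,4,3) = 1

Coefficients: [2, 2, 4, 3]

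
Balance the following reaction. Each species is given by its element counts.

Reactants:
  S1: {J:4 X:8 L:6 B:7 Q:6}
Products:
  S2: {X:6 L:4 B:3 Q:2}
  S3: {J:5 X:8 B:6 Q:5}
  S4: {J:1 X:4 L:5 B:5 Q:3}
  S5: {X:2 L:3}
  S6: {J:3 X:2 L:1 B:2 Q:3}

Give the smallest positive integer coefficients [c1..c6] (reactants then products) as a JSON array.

Coefficients: [6, 2, 1, 4, 1, 5]

J: 6·4 = 24 | 2·0+1·5+4·1+1·0+5·3 = 24
X: 6·8 = 48 | 2·6+1·8+4·4+1·2+5·2 = 48
L: 6·6 = 36 | 2·4+1·0+4·5+1·3+5·1 = 36
B: 6·7 = 42 | 2·3+1·6+4·5+1·0+5·2 = 42
Q: 6·6 = 36 | 2·2+1·5+4·3+1·0+5·3 = 36
gcd(6,2,1,4,1,5) = 1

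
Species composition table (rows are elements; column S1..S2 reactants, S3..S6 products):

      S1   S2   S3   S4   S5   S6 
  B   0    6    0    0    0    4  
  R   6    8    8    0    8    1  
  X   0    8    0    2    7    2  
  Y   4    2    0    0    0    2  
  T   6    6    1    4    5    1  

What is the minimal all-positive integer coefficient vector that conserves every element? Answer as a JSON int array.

Coefficients: [1, 4, 2, 3, 2, 6]

B: 1·0+4·6 = 24 | 2·0+3·0+2·0+6·4 = 24
R: 1·6+4·8 = 38 | 2·8+3·0+2·8+6·1 = 38
X: 1·0+4·8 = 32 | 2·0+3·2+2·7+6·2 = 32
Y: 1·4+4·2 = 12 | 2·0+3·0+2·0+6·2 = 12
T: 1·6+4·6 = 30 | 2·1+3·4+2·5+6·1 = 30
gcd(1,4,2,3,2,6) = 1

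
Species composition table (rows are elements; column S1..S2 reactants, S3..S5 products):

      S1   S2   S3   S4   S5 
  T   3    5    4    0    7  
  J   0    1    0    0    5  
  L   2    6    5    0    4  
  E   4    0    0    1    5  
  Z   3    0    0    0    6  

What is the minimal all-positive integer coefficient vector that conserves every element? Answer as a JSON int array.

Coefficients: [2, 5, 6, 3, 1]

T: 2·3+5·5 = 31 | 6·4+3·0+1·7 = 31
J: 2·0+5·1 = 5 | 6·0+3·0+1·5 = 5
L: 2·2+5·6 = 34 | 6·5+3·0+1·4 = 34
E: 2·4+5·0 = 8 | 6·0+3·1+1·5 = 8
Z: 2·3+5·0 = 6 | 6·0+3·0+1·6 = 6
gcd(2,5,6,3,1) = 1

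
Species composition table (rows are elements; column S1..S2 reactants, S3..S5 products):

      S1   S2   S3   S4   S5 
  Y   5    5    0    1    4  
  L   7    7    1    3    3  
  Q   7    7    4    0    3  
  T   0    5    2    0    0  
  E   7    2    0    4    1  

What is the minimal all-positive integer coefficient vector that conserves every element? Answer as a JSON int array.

Y: 3·5+2·5 = 25 | 5·0+5·1+5·4 = 25
L: 3·7+2·7 = 35 | 5·1+5·3+5·3 = 35
Q: 3·7+2·7 = 35 | 5·4+5·0+5·3 = 35
T: 3·0+2·5 = 10 | 5·2+5·0+5·0 = 10
E: 3·7+2·2 = 25 | 5·0+5·4+5·1 = 25
gcd(3,2,5,5,5) = 1

Coefficients: [3, 2, 5, 5, 5]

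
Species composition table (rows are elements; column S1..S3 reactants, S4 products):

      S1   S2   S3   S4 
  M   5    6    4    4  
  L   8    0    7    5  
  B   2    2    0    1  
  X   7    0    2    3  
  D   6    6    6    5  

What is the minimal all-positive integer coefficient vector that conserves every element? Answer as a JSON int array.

Coefficients: [2, 1, 2, 6]

M: 2·5+1·6+2·4 = 24 | 6·4 = 24
L: 2·8+1·0+2·7 = 30 | 6·5 = 30
B: 2·2+1·2+2·0 = 6 | 6·1 = 6
X: 2·7+1·0+2·2 = 18 | 6·3 = 18
D: 2·6+1·6+2·6 = 30 | 6·5 = 30
gcd(2,1,2,6) = 1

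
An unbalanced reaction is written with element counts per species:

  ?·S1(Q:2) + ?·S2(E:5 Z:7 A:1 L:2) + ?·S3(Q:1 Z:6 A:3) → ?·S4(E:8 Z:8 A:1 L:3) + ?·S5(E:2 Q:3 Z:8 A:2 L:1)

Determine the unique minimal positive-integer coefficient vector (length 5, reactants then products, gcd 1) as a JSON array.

Coefficients: [4, 6, 1, 3, 3]

E: 4·0+6·5+1·0 = 30 | 3·8+3·2 = 30
Q: 4·2+6·0+1·1 = 9 | 3·0+3·3 = 9
Z: 4·0+6·7+1·6 = 48 | 3·8+3·8 = 48
A: 4·0+6·1+1·3 = 9 | 3·1+3·2 = 9
L: 4·0+6·2+1·0 = 12 | 3·3+3·1 = 12
gcd(4,6,1,3,3) = 1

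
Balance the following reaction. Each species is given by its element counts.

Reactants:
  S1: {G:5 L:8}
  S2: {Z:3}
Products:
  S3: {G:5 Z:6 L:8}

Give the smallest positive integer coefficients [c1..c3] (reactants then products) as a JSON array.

Coefficients: [1, 2, 1]

G: 1·5+2·0 = 5 | 1·5 = 5
Z: 1·0+2·3 = 6 | 1·6 = 6
L: 1·8+2·0 = 8 | 1·8 = 8
gcd(1,2,1) = 1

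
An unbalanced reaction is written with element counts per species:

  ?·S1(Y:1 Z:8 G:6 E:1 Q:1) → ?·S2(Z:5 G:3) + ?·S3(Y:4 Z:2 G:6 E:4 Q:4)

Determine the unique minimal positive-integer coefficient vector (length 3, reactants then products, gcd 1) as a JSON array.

Coefficients: [4, 6, 1]

Y: 4·1 = 4 | 6·0+1·4 = 4
Z: 4·8 = 32 | 6·5+1·2 = 32
G: 4·6 = 24 | 6·3+1·6 = 24
E: 4·1 = 4 | 6·0+1·4 = 4
Q: 4·1 = 4 | 6·0+1·4 = 4
gcd(4,6,1) = 1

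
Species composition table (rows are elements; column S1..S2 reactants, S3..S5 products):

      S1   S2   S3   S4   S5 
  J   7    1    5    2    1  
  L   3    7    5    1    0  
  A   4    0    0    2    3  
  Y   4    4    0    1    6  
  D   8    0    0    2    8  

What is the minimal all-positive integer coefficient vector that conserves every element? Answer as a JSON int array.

J: 5·7+2·1 = 37 | 5·5+4·2+4·1 = 37
L: 5·3+2·7 = 29 | 5·5+4·1+4·0 = 29
A: 5·4+2·0 = 20 | 5·0+4·2+4·3 = 20
Y: 5·4+2·4 = 28 | 5·0+4·1+4·6 = 28
D: 5·8+2·0 = 40 | 5·0+4·2+4·8 = 40
gcd(5,2,5,4,4) = 1

Coefficients: [5, 2, 5, 4, 4]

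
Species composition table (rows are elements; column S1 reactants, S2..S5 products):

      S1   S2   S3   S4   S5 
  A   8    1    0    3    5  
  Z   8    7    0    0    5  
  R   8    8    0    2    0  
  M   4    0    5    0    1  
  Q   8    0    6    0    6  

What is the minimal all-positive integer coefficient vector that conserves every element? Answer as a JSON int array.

A: 3·8 = 24 | 2·1+2·0+4·3+2·5 = 24
Z: 3·8 = 24 | 2·7+2·0+4·0+2·5 = 24
R: 3·8 = 24 | 2·8+2·0+4·2+2·0 = 24
M: 3·4 = 12 | 2·0+2·5+4·0+2·1 = 12
Q: 3·8 = 24 | 2·0+2·6+4·0+2·6 = 24
gcd(3,2,2,4,2) = 1

Coefficients: [3, 2, 2, 4, 2]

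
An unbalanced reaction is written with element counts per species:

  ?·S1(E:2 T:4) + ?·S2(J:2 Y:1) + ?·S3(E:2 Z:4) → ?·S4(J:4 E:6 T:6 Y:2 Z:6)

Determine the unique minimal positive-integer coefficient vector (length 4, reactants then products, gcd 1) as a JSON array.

Coefficients: [3, 4, 3, 2]

J: 3·0+4·2+3·0 = 8 | 2·4 = 8
E: 3·2+4·0+3·2 = 12 | 2·6 = 12
T: 3·4+4·0+3·0 = 12 | 2·6 = 12
Y: 3·0+4·1+3·0 = 4 | 2·2 = 4
Z: 3·0+4·0+3·4 = 12 | 2·6 = 12
gcd(3,4,3,2) = 1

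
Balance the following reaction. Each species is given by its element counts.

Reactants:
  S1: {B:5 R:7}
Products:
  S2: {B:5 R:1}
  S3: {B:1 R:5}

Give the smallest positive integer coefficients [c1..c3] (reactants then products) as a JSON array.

B: 4·5 = 20 | 3·5+5·1 = 20
R: 4·7 = 28 | 3·1+5·5 = 28
gcd(4,3,5) = 1

Coefficients: [4, 3, 5]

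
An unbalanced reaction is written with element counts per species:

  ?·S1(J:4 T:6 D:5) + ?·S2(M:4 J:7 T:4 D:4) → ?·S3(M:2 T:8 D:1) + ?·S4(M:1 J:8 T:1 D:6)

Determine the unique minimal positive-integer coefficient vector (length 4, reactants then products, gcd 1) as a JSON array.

M: 5·0+4·4 = 16 | 5·2+6·1 = 16
J: 5·4+4·7 = 48 | 5·0+6·8 = 48
T: 5·6+4·4 = 46 | 5·8+6·1 = 46
D: 5·5+4·4 = 41 | 5·1+6·6 = 41
gcd(5,4,5,6) = 1

Coefficients: [5, 4, 5, 6]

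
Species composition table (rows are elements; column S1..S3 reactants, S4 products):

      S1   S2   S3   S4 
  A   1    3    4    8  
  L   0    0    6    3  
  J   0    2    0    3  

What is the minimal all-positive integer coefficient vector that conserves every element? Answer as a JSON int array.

Coefficients: [3, 3, 1, 2]

A: 3·1+3·3+1·4 = 16 | 2·8 = 16
L: 3·0+3·0+1·6 = 6 | 2·3 = 6
J: 3·0+3·2+1·0 = 6 | 2·3 = 6
gcd(3,3,1,2) = 1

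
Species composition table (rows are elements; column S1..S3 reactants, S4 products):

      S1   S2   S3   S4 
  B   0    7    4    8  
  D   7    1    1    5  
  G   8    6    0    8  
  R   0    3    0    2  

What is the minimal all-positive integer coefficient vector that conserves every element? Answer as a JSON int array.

B: 3·0+4·7+5·4 = 48 | 6·8 = 48
D: 3·7+4·1+5·1 = 30 | 6·5 = 30
G: 3·8+4·6+5·0 = 48 | 6·8 = 48
R: 3·0+4·3+5·0 = 12 | 6·2 = 12
gcd(3,4,5,6) = 1

Coefficients: [3, 4, 5, 6]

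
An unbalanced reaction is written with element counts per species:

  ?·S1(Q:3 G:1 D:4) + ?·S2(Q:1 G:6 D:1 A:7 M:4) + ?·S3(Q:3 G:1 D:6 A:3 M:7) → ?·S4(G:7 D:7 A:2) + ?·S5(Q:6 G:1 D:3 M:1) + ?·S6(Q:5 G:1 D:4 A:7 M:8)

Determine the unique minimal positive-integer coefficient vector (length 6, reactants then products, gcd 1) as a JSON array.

Coefficients: [6, 3, 2, 3, 2, 3]

Q: 6·3+3·1+2·3 = 27 | 3·0+2·6+3·5 = 27
G: 6·1+3·6+2·1 = 26 | 3·7+2·1+3·1 = 26
D: 6·4+3·1+2·6 = 39 | 3·7+2·3+3·4 = 39
A: 6·0+3·7+2·3 = 27 | 3·2+2·0+3·7 = 27
M: 6·0+3·4+2·7 = 26 | 3·0+2·1+3·8 = 26
gcd(6,3,2,3,2,3) = 1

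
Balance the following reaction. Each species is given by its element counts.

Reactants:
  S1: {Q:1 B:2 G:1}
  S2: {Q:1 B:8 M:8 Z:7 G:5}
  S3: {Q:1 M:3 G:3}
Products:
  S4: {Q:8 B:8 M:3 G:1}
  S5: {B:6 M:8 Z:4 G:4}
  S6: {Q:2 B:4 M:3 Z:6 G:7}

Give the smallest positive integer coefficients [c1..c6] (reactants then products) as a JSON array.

Q: 4·1+6·1+4·1 = 14 | 1·8+6·0+3·2 = 14
B: 4·2+6·8+4·0 = 56 | 1·8+6·6+3·4 = 56
M: 4·0+6·8+4·3 = 60 | 1·3+6·8+3·3 = 60
Z: 4·0+6·7+4·0 = 42 | 1·0+6·4+3·6 = 42
G: 4·1+6·5+4·3 = 46 | 1·1+6·4+3·7 = 46
gcd(4,6,4,1,6,3) = 1

Coefficients: [4, 6, 4, 1, 6, 3]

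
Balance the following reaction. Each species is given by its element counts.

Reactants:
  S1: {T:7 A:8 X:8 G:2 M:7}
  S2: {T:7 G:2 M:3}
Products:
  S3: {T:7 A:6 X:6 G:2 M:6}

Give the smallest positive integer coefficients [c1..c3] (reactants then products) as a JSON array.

Coefficients: [3, 1, 4]

T: 3·7+1·7 = 28 | 4·7 = 28
A: 3·8+1·0 = 24 | 4·6 = 24
X: 3·8+1·0 = 24 | 4·6 = 24
G: 3·2+1·2 = 8 | 4·2 = 8
M: 3·7+1·3 = 24 | 4·6 = 24
gcd(3,1,4) = 1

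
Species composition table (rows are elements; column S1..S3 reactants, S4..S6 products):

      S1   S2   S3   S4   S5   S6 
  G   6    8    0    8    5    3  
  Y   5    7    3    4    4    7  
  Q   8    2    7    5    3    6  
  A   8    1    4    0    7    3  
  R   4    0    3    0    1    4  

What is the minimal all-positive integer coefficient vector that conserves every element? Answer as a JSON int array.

Coefficients: [4, 6, 3, 4, 5, 5]

G: 4·6+6·8+3·0 = 72 | 4·8+5·5+5·3 = 72
Y: 4·5+6·7+3·3 = 71 | 4·4+5·4+5·7 = 71
Q: 4·8+6·2+3·7 = 65 | 4·5+5·3+5·6 = 65
A: 4·8+6·1+3·4 = 50 | 4·0+5·7+5·3 = 50
R: 4·4+6·0+3·3 = 25 | 4·0+5·1+5·4 = 25
gcd(4,6,3,4,5,5) = 1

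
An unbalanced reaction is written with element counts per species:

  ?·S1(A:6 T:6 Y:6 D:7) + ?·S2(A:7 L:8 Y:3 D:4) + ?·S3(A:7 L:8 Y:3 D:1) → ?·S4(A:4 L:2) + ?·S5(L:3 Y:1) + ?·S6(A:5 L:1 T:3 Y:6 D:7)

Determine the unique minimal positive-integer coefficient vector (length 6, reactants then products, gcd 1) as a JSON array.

Coefficients: [1, 1, 3, 6, 6, 2]

A: 1·6+1·7+3·7 = 34 | 6·4+6·0+2·5 = 34
L: 1·0+1·8+3·8 = 32 | 6·2+6·3+2·1 = 32
T: 1·6+1·0+3·0 = 6 | 6·0+6·0+2·3 = 6
Y: 1·6+1·3+3·3 = 18 | 6·0+6·1+2·6 = 18
D: 1·7+1·4+3·1 = 14 | 6·0+6·0+2·7 = 14
gcd(1,1,3,6,6,2) = 1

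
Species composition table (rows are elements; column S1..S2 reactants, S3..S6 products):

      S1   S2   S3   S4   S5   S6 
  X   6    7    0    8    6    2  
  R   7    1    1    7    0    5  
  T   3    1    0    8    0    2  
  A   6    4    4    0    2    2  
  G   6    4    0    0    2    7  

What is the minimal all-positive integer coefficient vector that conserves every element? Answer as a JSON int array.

X: 4·6+4·7 = 52 | 5·0+1·8+6·6+4·2 = 52
R: 4·7+4·1 = 32 | 5·1+1·7+6·0+4·5 = 32
T: 4·3+4·1 = 16 | 5·0+1·8+6·0+4·2 = 16
A: 4·6+4·4 = 40 | 5·4+1·0+6·2+4·2 = 40
G: 4·6+4·4 = 40 | 5·0+1·0+6·2+4·7 = 40
gcd(4,4,5,1,6,4) = 1

Coefficients: [4, 4, 5, 1, 6, 4]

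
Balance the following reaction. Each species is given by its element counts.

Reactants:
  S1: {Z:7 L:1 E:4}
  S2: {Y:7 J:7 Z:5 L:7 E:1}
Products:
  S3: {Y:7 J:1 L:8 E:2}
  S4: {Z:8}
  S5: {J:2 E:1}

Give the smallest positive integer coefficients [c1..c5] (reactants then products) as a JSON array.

Coefficients: [2, 2, 2, 3, 6]

Y: 2·0+2·7 = 14 | 2·7+3·0+6·0 = 14
J: 2·0+2·7 = 14 | 2·1+3·0+6·2 = 14
Z: 2·7+2·5 = 24 | 2·0+3·8+6·0 = 24
L: 2·1+2·7 = 16 | 2·8+3·0+6·0 = 16
E: 2·4+2·1 = 10 | 2·2+3·0+6·1 = 10
gcd(2,2,2,3,6) = 1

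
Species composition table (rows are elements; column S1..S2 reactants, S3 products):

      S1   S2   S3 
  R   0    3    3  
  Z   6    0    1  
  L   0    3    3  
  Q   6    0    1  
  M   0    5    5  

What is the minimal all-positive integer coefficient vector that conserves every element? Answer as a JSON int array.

R: 1·0+6·3 = 18 | 6·3 = 18
Z: 1·6+6·0 = 6 | 6·1 = 6
L: 1·0+6·3 = 18 | 6·3 = 18
Q: 1·6+6·0 = 6 | 6·1 = 6
M: 1·0+6·5 = 30 | 6·5 = 30
gcd(1,6,6) = 1

Coefficients: [1, 6, 6]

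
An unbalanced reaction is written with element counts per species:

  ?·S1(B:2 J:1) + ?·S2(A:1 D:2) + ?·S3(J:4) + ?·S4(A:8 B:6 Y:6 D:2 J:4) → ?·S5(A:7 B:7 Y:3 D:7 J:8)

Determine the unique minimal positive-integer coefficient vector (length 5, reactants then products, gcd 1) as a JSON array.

Coefficients: [4, 6, 2, 1, 2]

A: 4·0+6·1+2·0+1·8 = 14 | 2·7 = 14
B: 4·2+6·0+2·0+1·6 = 14 | 2·7 = 14
Y: 4·0+6·0+2·0+1·6 = 6 | 2·3 = 6
D: 4·0+6·2+2·0+1·2 = 14 | 2·7 = 14
J: 4·1+6·0+2·4+1·4 = 16 | 2·8 = 16
gcd(4,6,2,1,2) = 1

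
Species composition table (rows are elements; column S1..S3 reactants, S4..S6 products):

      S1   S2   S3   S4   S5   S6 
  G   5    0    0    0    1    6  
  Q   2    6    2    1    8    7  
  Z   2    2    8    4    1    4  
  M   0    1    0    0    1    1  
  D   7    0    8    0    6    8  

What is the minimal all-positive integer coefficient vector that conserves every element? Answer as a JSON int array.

G: 4·5+5·0+1·0 = 20 | 3·0+2·1+3·6 = 20
Q: 4·2+5·6+1·2 = 40 | 3·1+2·8+3·7 = 40
Z: 4·2+5·2+1·8 = 26 | 3·4+2·1+3·4 = 26
M: 4·0+5·1+1·0 = 5 | 3·0+2·1+3·1 = 5
D: 4·7+5·0+1·8 = 36 | 3·0+2·6+3·8 = 36
gcd(4,5,1,3,2,3) = 1

Coefficients: [4, 5, 1, 3, 2, 3]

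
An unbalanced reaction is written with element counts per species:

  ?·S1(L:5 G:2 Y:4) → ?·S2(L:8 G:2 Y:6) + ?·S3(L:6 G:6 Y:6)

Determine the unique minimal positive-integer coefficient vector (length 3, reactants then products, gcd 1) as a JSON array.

Coefficients: [6, 3, 1]

L: 6·5 = 30 | 3·8+1·6 = 30
G: 6·2 = 12 | 3·2+1·6 = 12
Y: 6·4 = 24 | 3·6+1·6 = 24
gcd(6,3,1) = 1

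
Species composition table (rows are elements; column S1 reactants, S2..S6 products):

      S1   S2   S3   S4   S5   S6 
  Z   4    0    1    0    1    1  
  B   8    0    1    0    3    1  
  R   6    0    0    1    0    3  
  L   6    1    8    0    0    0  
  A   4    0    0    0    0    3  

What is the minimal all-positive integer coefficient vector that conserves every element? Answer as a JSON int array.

Coefficients: [3, 2, 2, 6, 6, 4]

Z: 3·4 = 12 | 2·0+2·1+6·0+6·1+4·1 = 12
B: 3·8 = 24 | 2·0+2·1+6·0+6·3+4·1 = 24
R: 3·6 = 18 | 2·0+2·0+6·1+6·0+4·3 = 18
L: 3·6 = 18 | 2·1+2·8+6·0+6·0+4·0 = 18
A: 3·4 = 12 | 2·0+2·0+6·0+6·0+4·3 = 12
gcd(3,2,2,6,6,4) = 1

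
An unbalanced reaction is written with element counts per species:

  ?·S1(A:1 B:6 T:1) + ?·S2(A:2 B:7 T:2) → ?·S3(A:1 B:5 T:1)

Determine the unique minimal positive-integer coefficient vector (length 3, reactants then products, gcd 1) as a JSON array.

Coefficients: [3, 1, 5]

A: 3·1+1·2 = 5 | 5·1 = 5
B: 3·6+1·7 = 25 | 5·5 = 25
T: 3·1+1·2 = 5 | 5·1 = 5
gcd(3,1,5) = 1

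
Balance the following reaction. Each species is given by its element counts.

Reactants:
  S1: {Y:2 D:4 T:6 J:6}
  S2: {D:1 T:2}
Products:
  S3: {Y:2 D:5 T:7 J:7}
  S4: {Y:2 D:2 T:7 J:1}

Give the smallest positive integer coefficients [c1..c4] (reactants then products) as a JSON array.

Coefficients: [6, 3, 5, 1]

Y: 6·2+3·0 = 12 | 5·2+1·2 = 12
D: 6·4+3·1 = 27 | 5·5+1·2 = 27
T: 6·6+3·2 = 42 | 5·7+1·7 = 42
J: 6·6+3·0 = 36 | 5·7+1·1 = 36
gcd(6,3,5,1) = 1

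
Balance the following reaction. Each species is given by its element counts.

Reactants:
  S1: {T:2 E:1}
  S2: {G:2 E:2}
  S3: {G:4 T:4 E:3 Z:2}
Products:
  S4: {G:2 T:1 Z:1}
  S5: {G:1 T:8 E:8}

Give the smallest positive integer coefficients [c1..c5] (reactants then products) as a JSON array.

G: 5·0+1·2+3·4 = 14 | 6·2+2·1 = 14
T: 5·2+1·0+3·4 = 22 | 6·1+2·8 = 22
E: 5·1+1·2+3·3 = 16 | 6·0+2·8 = 16
Z: 5·0+1·0+3·2 = 6 | 6·1+2·0 = 6
gcd(5,1,3,6,2) = 1

Coefficients: [5, 1, 3, 6, 2]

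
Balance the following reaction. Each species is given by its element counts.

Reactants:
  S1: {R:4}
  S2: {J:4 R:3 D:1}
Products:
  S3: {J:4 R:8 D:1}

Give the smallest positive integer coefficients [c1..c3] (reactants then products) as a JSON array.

J: 5·0+4·4 = 16 | 4·4 = 16
R: 5·4+4·3 = 32 | 4·8 = 32
D: 5·0+4·1 = 4 | 4·1 = 4
gcd(5,4,4) = 1

Coefficients: [5, 4, 4]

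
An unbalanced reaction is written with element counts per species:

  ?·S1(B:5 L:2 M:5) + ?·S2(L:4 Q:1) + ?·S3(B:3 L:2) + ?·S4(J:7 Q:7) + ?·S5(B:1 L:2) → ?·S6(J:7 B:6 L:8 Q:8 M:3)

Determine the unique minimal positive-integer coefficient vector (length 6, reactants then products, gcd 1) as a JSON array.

Coefficients: [3, 5, 4, 5, 3, 5]

J: 3·0+5·0+4·0+5·7+3·0 = 35 | 5·7 = 35
B: 3·5+5·0+4·3+5·0+3·1 = 30 | 5·6 = 30
L: 3·2+5·4+4·2+5·0+3·2 = 40 | 5·8 = 40
Q: 3·0+5·1+4·0+5·7+3·0 = 40 | 5·8 = 40
M: 3·5+5·0+4·0+5·0+3·0 = 15 | 5·3 = 15
gcd(3,5,4,5,3,5) = 1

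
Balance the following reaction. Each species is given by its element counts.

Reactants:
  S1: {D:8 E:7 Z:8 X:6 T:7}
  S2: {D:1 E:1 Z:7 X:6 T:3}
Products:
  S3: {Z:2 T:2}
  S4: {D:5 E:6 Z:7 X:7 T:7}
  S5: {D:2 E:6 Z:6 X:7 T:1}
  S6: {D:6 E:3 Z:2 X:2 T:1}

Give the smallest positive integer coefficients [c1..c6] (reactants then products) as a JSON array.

D: 5·8+1·1 = 41 | 6·0+3·5+1·2+4·6 = 41
E: 5·7+1·1 = 36 | 6·0+3·6+1·6+4·3 = 36
Z: 5·8+1·7 = 47 | 6·2+3·7+1·6+4·2 = 47
X: 5·6+1·6 = 36 | 6·0+3·7+1·7+4·2 = 36
T: 5·7+1·3 = 38 | 6·2+3·7+1·1+4·1 = 38
gcd(5,1,6,3,1,4) = 1

Coefficients: [5, 1, 6, 3, 1, 4]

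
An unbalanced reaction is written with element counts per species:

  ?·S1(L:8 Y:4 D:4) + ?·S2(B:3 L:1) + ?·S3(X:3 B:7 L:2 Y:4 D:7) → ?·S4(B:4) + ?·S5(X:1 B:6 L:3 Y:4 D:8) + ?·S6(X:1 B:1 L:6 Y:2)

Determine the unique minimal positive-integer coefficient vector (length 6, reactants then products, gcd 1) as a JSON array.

X: 5·0+6·0+4·3 = 12 | 1·0+6·1+6·1 = 12
B: 5·0+6·3+4·7 = 46 | 1·4+6·6+6·1 = 46
L: 5·8+6·1+4·2 = 54 | 1·0+6·3+6·6 = 54
Y: 5·4+6·0+4·4 = 36 | 1·0+6·4+6·2 = 36
D: 5·4+6·0+4·7 = 48 | 1·0+6·8+6·0 = 48
gcd(5,6,4,1,6,6) = 1

Coefficients: [5, 6, 4, 1, 6, 6]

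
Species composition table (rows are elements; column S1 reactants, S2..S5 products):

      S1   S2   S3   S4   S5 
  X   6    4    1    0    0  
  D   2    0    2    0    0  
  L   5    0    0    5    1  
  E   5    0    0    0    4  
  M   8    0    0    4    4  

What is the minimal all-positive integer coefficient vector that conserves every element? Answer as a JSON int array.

Coefficients: [4, 5, 4, 3, 5]

X: 4·6 = 24 | 5·4+4·1+3·0+5·0 = 24
D: 4·2 = 8 | 5·0+4·2+3·0+5·0 = 8
L: 4·5 = 20 | 5·0+4·0+3·5+5·1 = 20
E: 4·5 = 20 | 5·0+4·0+3·0+5·4 = 20
M: 4·8 = 32 | 5·0+4·0+3·4+5·4 = 32
gcd(4,5,4,3,5) = 1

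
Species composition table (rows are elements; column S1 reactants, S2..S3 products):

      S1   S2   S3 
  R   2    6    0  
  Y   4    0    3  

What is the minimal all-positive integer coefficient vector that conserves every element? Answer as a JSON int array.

Coefficients: [3, 1, 4]

R: 3·2 = 6 | 1·6+4·0 = 6
Y: 3·4 = 12 | 1·0+4·3 = 12
gcd(3,1,4) = 1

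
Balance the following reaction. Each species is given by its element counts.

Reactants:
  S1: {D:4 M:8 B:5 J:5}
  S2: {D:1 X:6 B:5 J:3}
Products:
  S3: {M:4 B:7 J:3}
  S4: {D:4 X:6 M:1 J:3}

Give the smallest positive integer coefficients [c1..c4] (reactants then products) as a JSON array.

D: 3·4+4·1 = 16 | 5·0+4·4 = 16
X: 3·0+4·6 = 24 | 5·0+4·6 = 24
M: 3·8+4·0 = 24 | 5·4+4·1 = 24
B: 3·5+4·5 = 35 | 5·7+4·0 = 35
J: 3·5+4·3 = 27 | 5·3+4·3 = 27
gcd(3,4,5,4) = 1

Coefficients: [3, 4, 5, 4]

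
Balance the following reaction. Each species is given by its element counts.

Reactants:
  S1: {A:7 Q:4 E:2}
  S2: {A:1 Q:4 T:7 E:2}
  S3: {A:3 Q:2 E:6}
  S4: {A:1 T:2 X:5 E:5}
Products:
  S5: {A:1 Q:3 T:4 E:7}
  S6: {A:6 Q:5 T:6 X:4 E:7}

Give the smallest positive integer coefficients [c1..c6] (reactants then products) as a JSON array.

A: 1·7+6·1+6·3+4·1 = 35 | 5·1+5·6 = 35
Q: 1·4+6·4+6·2+4·0 = 40 | 5·3+5·5 = 40
T: 1·0+6·7+6·0+4·2 = 50 | 5·4+5·6 = 50
X: 1·0+6·0+6·0+4·5 = 20 | 5·0+5·4 = 20
E: 1·2+6·2+6·6+4·5 = 70 | 5·7+5·7 = 70
gcd(1,6,6,4,5,5) = 1

Coefficients: [1, 6, 6, 4, 5, 5]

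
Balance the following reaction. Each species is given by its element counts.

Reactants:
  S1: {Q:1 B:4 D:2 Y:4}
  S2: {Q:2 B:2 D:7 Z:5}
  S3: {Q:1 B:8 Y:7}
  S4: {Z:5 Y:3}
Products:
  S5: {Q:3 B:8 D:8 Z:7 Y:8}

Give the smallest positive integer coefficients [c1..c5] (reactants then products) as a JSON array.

Q: 6·1+4·2+1·1+3·0 = 15 | 5·3 = 15
B: 6·4+4·2+1·8+3·0 = 40 | 5·8 = 40
D: 6·2+4·7+1·0+3·0 = 40 | 5·8 = 40
Z: 6·0+4·5+1·0+3·5 = 35 | 5·7 = 35
Y: 6·4+4·0+1·7+3·3 = 40 | 5·8 = 40
gcd(6,4,1,3,5) = 1

Coefficients: [6, 4, 1, 3, 5]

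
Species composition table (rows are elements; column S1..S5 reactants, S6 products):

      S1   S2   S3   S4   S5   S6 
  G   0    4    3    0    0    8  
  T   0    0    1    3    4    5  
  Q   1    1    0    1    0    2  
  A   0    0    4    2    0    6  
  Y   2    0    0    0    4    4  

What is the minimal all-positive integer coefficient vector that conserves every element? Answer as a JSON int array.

Coefficients: [2, 3, 4, 1, 2, 3]

G: 2·0+3·4+4·3+1·0+2·0 = 24 | 3·8 = 24
T: 2·0+3·0+4·1+1·3+2·4 = 15 | 3·5 = 15
Q: 2·1+3·1+4·0+1·1+2·0 = 6 | 3·2 = 6
A: 2·0+3·0+4·4+1·2+2·0 = 18 | 3·6 = 18
Y: 2·2+3·0+4·0+1·0+2·4 = 12 | 3·4 = 12
gcd(2,3,4,1,2,3) = 1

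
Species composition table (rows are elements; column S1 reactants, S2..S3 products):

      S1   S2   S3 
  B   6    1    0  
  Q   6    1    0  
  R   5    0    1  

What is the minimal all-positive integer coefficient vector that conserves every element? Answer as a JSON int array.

Coefficients: [1, 6, 5]

B: 1·6 = 6 | 6·1+5·0 = 6
Q: 1·6 = 6 | 6·1+5·0 = 6
R: 1·5 = 5 | 6·0+5·1 = 5
gcd(1,6,5) = 1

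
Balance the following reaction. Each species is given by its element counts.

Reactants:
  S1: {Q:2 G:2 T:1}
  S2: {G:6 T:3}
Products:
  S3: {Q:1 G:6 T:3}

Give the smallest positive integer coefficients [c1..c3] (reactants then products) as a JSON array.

Q: 3·2+5·0 = 6 | 6·1 = 6
G: 3·2+5·6 = 36 | 6·6 = 36
T: 3·1+5·3 = 18 | 6·3 = 18
gcd(3,5,6) = 1

Coefficients: [3, 5, 6]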